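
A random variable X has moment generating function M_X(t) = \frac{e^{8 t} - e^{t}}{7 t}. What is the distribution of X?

The MGF M(t) = \frac{e^{8 t} - e^{t}}{7 t} is the standard form for the Uniform distribution.
Comparing with the known MGF formula identifies: Uniform(1, 8)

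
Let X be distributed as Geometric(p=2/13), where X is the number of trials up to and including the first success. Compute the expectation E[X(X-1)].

E[X(X-1)] = E[X² - X] = E[X²] - E[X]
E[X] = \frac{13}{2}
E[X²] = Var(X) + (E[X])² = \frac{143}{4} + (\frac{13}{2})² = 78
E[X(X-1)] = 78 - \frac{13}{2} = \frac{143}{2}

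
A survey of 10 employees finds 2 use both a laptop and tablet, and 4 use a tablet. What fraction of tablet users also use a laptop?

P(A ∩ B) = 2/10 = 1/5
P(B) = 4/10 = 2/5
P(A|B) = P(A ∩ B) / P(B) = (1/5) / (2/5) = 1/2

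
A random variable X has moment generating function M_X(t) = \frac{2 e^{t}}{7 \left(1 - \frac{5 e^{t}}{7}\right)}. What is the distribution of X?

The MGF M(t) = \frac{2 e^{t}}{7 \left(1 - \frac{5 e^{t}}{7}\right)} is the standard form for the Geometric distribution.
Comparing with the known MGF formula identifies: Geometric(p=2/7), X = trial number of first success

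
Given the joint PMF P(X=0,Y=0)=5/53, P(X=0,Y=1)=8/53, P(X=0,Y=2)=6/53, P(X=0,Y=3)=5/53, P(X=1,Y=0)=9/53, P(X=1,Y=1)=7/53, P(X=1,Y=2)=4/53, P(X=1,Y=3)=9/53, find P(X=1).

P(X=1) = P(X=1,Y=0) + P(X=1,Y=1) + P(X=1,Y=2) + P(X=1,Y=3)
= 9/53 + 7/53 + 4/53 + 9/53
= 29/53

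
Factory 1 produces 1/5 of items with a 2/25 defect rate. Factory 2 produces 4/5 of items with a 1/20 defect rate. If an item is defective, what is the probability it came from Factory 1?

Using Bayes' theorem:
P(F1) = 1/5, P(D|F1) = 2/25
P(F2) = 4/5, P(D|F2) = 1/20
P(D) = P(D|F1)P(F1) + P(D|F2)P(F2)
     = \frac{7}{125}
P(F1|D) = P(D|F1)P(F1) / P(D)
= \frac{2}{7}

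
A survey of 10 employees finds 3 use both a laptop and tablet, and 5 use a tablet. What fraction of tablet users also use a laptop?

P(A ∩ B) = 3/10
P(B) = 5/10 = 1/2
P(A|B) = P(A ∩ B) / P(B) = (3/10) / (1/2) = 3/5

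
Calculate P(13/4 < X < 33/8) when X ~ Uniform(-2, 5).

P(13/4 < X < 33/8) = ∫_{13/4}^{33/8} f(x) dx
where f(x) = \frac{1}{7}
= \frac{1}{8}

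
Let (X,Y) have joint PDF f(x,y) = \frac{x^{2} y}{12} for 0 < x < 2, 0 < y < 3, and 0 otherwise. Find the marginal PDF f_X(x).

f_X(x) = ∫_0^3 f(x,y) dy
= ∫_0^3 \frac{x^{2} y}{12} dy
= \frac{3 x^{2}}{8} for 0 < x < 2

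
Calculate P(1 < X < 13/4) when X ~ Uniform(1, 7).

P(1 < X < 13/4) = ∫_{1}^{13/4} f(x) dx
where f(x) = \frac{1}{6}
= \frac{3}{8}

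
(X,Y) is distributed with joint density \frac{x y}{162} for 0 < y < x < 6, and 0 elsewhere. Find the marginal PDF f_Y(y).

f_Y(y) = ∫_y^6 \frac{x y}{162} dx = \frac{y \left(36 - y^{2}\right)}{324}
for 0 < y < 6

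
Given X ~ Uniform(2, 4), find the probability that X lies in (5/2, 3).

P(5/2 < X < 3) = ∫_{5/2}^{3} f(x) dx
where f(x) = \frac{1}{2}
= \frac{1}{4}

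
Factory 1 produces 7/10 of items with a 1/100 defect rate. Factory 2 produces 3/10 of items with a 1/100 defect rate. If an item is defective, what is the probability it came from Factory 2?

Using Bayes' theorem:
P(F1) = 7/10, P(D|F1) = 1/100
P(F2) = 3/10, P(D|F2) = 1/100
P(D) = P(D|F1)P(F1) + P(D|F2)P(F2)
     = \frac{1}{100}
P(F2|D) = P(D|F2)P(F2) / P(D)
= \frac{3}{10}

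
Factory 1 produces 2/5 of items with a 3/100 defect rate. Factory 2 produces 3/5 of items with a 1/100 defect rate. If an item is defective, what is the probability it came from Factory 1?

Using Bayes' theorem:
P(F1) = 2/5, P(D|F1) = 3/100
P(F2) = 3/5, P(D|F2) = 1/100
P(D) = P(D|F1)P(F1) + P(D|F2)P(F2)
     = \frac{9}{500}
P(F1|D) = P(D|F1)P(F1) / P(D)
= \frac{2}{3}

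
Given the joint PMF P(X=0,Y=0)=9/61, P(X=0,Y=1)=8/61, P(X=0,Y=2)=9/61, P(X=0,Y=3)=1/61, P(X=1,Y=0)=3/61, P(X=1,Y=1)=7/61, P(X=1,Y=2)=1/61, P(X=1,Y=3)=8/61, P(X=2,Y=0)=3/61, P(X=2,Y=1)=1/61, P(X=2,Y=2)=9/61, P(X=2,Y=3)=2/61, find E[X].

First find marginal of X:
P(X=0) = 27/61
P(X=1) = 19/61
P(X=2) = 15/61
E[X] = 0 × 27/61 + 1 × 19/61 + 2 × 15/61 = 49/61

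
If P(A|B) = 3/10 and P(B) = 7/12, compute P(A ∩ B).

By definition, P(A|B) = P(A ∩ B) / P(B)
So P(A ∩ B) = P(A|B) × P(B)
= 3/10 × 7/12
= 7/40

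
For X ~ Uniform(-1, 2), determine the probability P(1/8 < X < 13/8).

P(1/8 < X < 13/8) = ∫_{1/8}^{13/8} f(x) dx
where f(x) = \frac{1}{3}
= \frac{1}{2}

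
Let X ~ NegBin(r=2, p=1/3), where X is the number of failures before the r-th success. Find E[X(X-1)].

E[X(X-1)] = E[X² - X] = E[X²] - E[X]
E[X] = 4
E[X²] = Var(X) + (E[X])² = 12 + (4)² = 28
E[X(X-1)] = 28 - 4 = 24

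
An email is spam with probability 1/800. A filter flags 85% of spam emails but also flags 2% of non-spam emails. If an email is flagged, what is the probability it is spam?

Let D = the rare event, + = positive/flagged.
P(D) = 1/800
P(+|D) = 85/100 = 17/20
P(+|D') = 2/100 = 1/50
P(+) = P(+|D)P(D) + P(+|D')P(D')
     = \frac{17}{20} × \frac{1}{800} + \frac{1}{50} × \frac{799}{800}
     = \frac{1683}{80000}
P(D|+) = P(+|D)P(D)/P(+) = \frac{5}{99}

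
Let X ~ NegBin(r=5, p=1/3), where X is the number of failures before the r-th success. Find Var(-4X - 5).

For X ~ NegBin(r=5, p=1/3), where X is the number of failures before the r-th success:
Var(X) = 30
Var(-4X - 5) = (-4)² × Var(X) = 16 × 30 = 480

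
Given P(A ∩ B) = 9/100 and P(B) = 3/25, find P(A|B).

P(A|B) = P(A ∩ B) / P(B)
= (9/100) / (3/25)
= 3/4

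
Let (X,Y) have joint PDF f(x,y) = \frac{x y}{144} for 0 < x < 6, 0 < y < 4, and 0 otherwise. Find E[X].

f_X(x) = ∫_0^4 \frac{x y}{144} dy = \frac{x}{18}
E[X] = ∫_0^6 x × (\frac{x}{18}) dx = 4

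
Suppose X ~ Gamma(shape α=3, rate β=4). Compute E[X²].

Using the identity E[X²] = Var(X) + (E[X])²:
E[X] = \frac{3}{4}
Var(X) = \frac{3}{16}
E[X²] = \frac{3}{16} + (\frac{3}{4})²
= \frac{3}{4}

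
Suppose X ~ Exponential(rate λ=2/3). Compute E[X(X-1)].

E[X(X-1)] = E[X² - X] = E[X²] - E[X]
E[X] = \frac{3}{2}
E[X²] = Var(X) + (E[X])² = \frac{9}{4} + (\frac{3}{2})² = \frac{9}{2}
E[X(X-1)] = \frac{9}{2} - \frac{3}{2} = 3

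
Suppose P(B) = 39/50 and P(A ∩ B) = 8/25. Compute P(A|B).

P(A|B) = P(A ∩ B) / P(B)
= (8/25) / (39/50)
= 16/39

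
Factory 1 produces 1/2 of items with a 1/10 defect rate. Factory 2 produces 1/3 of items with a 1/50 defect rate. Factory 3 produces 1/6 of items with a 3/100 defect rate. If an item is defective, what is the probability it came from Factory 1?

Using Bayes' theorem:
P(F1) = 1/2, P(D|F1) = 1/10
P(F2) = 1/3, P(D|F2) = 1/50
P(F3) = 1/6, P(D|F3) = 3/100
P(D) = P(D|F1)P(F1) + P(D|F2)P(F2) + P(D|F3)P(F3)
     = \frac{37}{600}
P(F1|D) = P(D|F1)P(F1) / P(D)
= \frac{30}{37}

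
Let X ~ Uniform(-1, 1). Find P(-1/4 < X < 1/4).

P(-1/4 < X < 1/4) = ∫_{-1/4}^{1/4} f(x) dx
where f(x) = \frac{1}{2}
= \frac{1}{4}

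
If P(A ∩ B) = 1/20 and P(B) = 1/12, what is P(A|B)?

P(A|B) = P(A ∩ B) / P(B)
= (1/20) / (1/12)
= 3/5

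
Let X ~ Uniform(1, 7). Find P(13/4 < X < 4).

P(13/4 < X < 4) = ∫_{13/4}^{4} f(x) dx
where f(x) = \frac{1}{6}
= \frac{1}{8}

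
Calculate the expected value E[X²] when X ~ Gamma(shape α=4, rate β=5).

Using the identity E[X²] = Var(X) + (E[X])²:
E[X] = \frac{4}{5}
Var(X) = \frac{4}{25}
E[X²] = \frac{4}{25} + (\frac{4}{5})²
= \frac{4}{5}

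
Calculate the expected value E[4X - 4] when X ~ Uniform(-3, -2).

For X ~ Uniform(-3, -2):
E[X] = - \frac{5}{2}
E[4X - 4] = 4 × E[X] - 4 = -14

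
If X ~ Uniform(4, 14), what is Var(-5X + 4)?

For X ~ Uniform(4, 14):
Var(X) = \frac{25}{3}
Var(-5X + 4) = (-5)² × Var(X) = 25 × \frac{25}{3} = \frac{625}{3}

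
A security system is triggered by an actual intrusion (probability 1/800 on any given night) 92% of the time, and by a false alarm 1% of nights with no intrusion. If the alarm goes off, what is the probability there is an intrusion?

Let D = the rare event, + = positive/flagged.
P(D) = 1/800
P(+|D) = 92/100 = 23/25
P(+|D') = 1/100
P(+) = P(+|D)P(D) + P(+|D')P(D')
     = \frac{23}{25} × \frac{1}{800} + \frac{1}{100} × \frac{799}{800}
     = \frac{891}{80000}
P(D|+) = P(+|D)P(D)/P(+) = \frac{92}{891}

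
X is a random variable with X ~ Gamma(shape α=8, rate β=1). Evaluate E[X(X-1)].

E[X(X-1)] = E[X² - X] = E[X²] - E[X]
E[X] = 8
E[X²] = Var(X) + (E[X])² = 8 + (8)² = 72
E[X(X-1)] = 72 - 8 = 64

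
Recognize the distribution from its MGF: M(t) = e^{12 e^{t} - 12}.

The MGF M(t) = e^{12 e^{t} - 12} is the standard form for the Poisson distribution.
Comparing with the known MGF formula identifies: Poisson(λ=12)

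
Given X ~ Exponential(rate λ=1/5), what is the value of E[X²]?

Using the identity E[X²] = Var(X) + (E[X])²:
E[X] = 5
Var(X) = 25
E[X²] = 25 + (5)²
= 50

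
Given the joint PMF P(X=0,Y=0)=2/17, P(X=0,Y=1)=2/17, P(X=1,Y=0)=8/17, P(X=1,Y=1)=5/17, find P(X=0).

P(X=0) = P(X=0,Y=0) + P(X=0,Y=1)
= 2/17 + 2/17
= 4/17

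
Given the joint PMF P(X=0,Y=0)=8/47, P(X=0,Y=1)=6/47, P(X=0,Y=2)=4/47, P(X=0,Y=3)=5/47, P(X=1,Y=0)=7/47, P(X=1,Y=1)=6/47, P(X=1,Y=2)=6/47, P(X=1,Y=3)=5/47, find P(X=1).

P(X=1) = P(X=1,Y=0) + P(X=1,Y=1) + P(X=1,Y=2) + P(X=1,Y=3)
= 7/47 + 6/47 + 6/47 + 5/47
= 24/47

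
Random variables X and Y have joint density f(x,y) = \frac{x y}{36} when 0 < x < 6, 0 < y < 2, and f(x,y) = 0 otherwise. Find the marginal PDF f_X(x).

f_X(x) = ∫_0^2 f(x,y) dy
= ∫_0^2 \frac{x y}{36} dy
= \frac{x}{18} for 0 < x < 6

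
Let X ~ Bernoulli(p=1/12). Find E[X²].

Using the identity E[X²] = Var(X) + (E[X])²:
E[X] = \frac{1}{12}
Var(X) = \frac{11}{144}
E[X²] = \frac{11}{144} + (\frac{1}{12})²
= \frac{1}{12}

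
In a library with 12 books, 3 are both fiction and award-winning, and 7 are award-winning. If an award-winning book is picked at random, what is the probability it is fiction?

P(A ∩ B) = 3/12 = 1/4
P(B) = 7/12
P(A|B) = P(A ∩ B) / P(B) = (1/4) / (7/12) = 3/7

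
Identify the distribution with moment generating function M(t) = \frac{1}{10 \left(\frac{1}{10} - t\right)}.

The MGF M(t) = \frac{1}{10 \left(\frac{1}{10} - t\right)} is the standard form for the Exponential distribution.
Comparing with the known MGF formula identifies: Exponential(rate λ=1/10)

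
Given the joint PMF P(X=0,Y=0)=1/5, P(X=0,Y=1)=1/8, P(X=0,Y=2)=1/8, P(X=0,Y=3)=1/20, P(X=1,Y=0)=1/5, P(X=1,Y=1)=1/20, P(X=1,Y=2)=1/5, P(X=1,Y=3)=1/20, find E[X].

First find marginal of X:
P(X=0) = 1/2
P(X=1) = 1/2
E[X] = 0 × 1/2 + 1 × 1/2 = 1/2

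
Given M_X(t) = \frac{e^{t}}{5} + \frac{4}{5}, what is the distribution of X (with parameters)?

The MGF M(t) = \frac{e^{t}}{5} + \frac{4}{5} is the standard form for the Bernoulli distribution.
Comparing with the known MGF formula identifies: Bernoulli(p=1/5)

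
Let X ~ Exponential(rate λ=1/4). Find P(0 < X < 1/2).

P(0 < X < 1/2) = ∫_{0}^{1/2} f(x) dx
where f(x) = \frac{e^{- \frac{x}{4}}}{4}
= 1 - e^{- \frac{1}{8}}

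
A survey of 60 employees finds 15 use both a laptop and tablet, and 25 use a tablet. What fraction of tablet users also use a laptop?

P(A ∩ B) = 15/60 = 1/4
P(B) = 25/60 = 5/12
P(A|B) = P(A ∩ B) / P(B) = (1/4) / (5/12) = 3/5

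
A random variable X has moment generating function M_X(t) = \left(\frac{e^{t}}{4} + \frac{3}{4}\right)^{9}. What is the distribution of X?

The MGF M(t) = \left(\frac{e^{t}}{4} + \frac{3}{4}\right)^{9} is the standard form for the Binomial distribution.
Comparing with the known MGF formula identifies: Binomial(n=9, p=1/4)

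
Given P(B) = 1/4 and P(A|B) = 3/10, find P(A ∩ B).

By definition, P(A|B) = P(A ∩ B) / P(B)
So P(A ∩ B) = P(A|B) × P(B)
= 3/10 × 1/4
= 3/40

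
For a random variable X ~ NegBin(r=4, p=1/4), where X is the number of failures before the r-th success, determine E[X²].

Using the identity E[X²] = Var(X) + (E[X])²:
E[X] = 12
Var(X) = 48
E[X²] = 48 + (12)²
= 192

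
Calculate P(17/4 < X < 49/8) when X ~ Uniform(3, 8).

P(17/4 < X < 49/8) = ∫_{17/4}^{49/8} f(x) dx
where f(x) = \frac{1}{5}
= \frac{3}{8}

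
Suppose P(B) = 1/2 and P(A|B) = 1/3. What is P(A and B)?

By definition, P(A|B) = P(A ∩ B) / P(B)
So P(A ∩ B) = P(A|B) × P(B)
= 1/3 × 1/2
= 1/6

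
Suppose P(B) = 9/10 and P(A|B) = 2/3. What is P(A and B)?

By definition, P(A|B) = P(A ∩ B) / P(B)
So P(A ∩ B) = P(A|B) × P(B)
= 2/3 × 9/10
= 3/5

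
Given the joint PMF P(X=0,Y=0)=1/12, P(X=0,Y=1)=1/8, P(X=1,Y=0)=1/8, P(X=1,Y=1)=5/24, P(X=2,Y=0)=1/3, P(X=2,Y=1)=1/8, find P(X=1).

P(X=1) = P(X=1,Y=0) + P(X=1,Y=1)
= 1/8 + 5/24
= 1/3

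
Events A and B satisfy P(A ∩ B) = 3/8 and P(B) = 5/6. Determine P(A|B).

P(A|B) = P(A ∩ B) / P(B)
= (3/8) / (5/6)
= 9/20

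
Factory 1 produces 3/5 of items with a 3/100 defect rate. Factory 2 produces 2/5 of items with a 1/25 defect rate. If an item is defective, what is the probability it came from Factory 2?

Using Bayes' theorem:
P(F1) = 3/5, P(D|F1) = 3/100
P(F2) = 2/5, P(D|F2) = 1/25
P(D) = P(D|F1)P(F1) + P(D|F2)P(F2)
     = \frac{17}{500}
P(F2|D) = P(D|F2)P(F2) / P(D)
= \frac{8}{17}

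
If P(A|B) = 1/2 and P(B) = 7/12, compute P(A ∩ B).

By definition, P(A|B) = P(A ∩ B) / P(B)
So P(A ∩ B) = P(A|B) × P(B)
= 1/2 × 7/12
= 7/24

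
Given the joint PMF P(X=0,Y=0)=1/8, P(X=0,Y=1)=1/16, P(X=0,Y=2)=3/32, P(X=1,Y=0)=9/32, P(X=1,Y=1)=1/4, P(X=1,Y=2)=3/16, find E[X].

First find marginal of X:
P(X=0) = 9/32
P(X=1) = 23/32
E[X] = 0 × 9/32 + 1 × 23/32 = 23/32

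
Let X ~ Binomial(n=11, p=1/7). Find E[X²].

Using the identity E[X²] = Var(X) + (E[X])²:
E[X] = \frac{11}{7}
Var(X) = \frac{66}{49}
E[X²] = \frac{66}{49} + (\frac{11}{7})²
= \frac{187}{49}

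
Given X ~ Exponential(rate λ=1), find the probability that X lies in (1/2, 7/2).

P(1/2 < X < 7/2) = ∫_{1/2}^{7/2} f(x) dx
where f(x) = e^{- x}
= - \frac{1 - e^{3}}{e^{\frac{7}{2}}}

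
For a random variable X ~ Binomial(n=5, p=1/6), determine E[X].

For X ~ Binomial(n=5, p=1/6), the expected value is:
E[X] = \frac{5}{6}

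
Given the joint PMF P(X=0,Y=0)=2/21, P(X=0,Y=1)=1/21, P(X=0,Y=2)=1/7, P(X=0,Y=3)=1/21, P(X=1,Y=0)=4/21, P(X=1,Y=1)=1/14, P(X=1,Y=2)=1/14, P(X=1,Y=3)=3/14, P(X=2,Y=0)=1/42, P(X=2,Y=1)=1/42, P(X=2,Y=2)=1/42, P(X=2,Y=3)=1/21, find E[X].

First find marginal of X:
P(X=0) = 1/3
P(X=1) = 23/42
P(X=2) = 5/42
E[X] = 0 × 1/3 + 1 × 23/42 + 2 × 5/42 = 11/14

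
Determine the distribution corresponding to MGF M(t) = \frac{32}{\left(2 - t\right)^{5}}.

The MGF M(t) = \frac{32}{\left(2 - t\right)^{5}} is the standard form for the Gamma distribution.
Comparing with the known MGF formula identifies: Gamma(shape α=5, rate β=2)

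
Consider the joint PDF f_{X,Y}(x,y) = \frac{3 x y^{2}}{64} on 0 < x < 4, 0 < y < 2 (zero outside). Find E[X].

f_X(x) = ∫_0^2 \frac{3 x y^{2}}{64} dy = \frac{x}{8}
E[X] = ∫_0^4 x × (\frac{x}{8}) dx = \frac{8}{3}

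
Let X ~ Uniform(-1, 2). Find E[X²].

Using the identity E[X²] = Var(X) + (E[X])²:
E[X] = \frac{1}{2}
Var(X) = \frac{3}{4}
E[X²] = \frac{3}{4} + (\frac{1}{2})²
= 1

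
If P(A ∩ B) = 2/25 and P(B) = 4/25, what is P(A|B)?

P(A|B) = P(A ∩ B) / P(B)
= (2/25) / (4/25)
= 1/2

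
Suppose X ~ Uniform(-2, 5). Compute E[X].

For X ~ Uniform(-2, 5), the expected value is:
E[X] = \frac{3}{2}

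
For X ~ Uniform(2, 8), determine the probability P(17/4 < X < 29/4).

P(17/4 < X < 29/4) = ∫_{17/4}^{29/4} f(x) dx
where f(x) = \frac{1}{6}
= \frac{1}{2}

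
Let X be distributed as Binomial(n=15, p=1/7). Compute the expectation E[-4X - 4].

For X ~ Binomial(n=15, p=1/7):
E[X] = \frac{15}{7}
E[-4X - 4] = -4 × E[X] - 4 = - \frac{88}{7}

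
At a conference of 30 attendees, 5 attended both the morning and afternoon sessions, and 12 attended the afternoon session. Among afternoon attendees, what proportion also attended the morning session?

P(A ∩ B) = 5/30 = 1/6
P(B) = 12/30 = 2/5
P(A|B) = P(A ∩ B) / P(B) = (1/6) / (2/5) = 5/12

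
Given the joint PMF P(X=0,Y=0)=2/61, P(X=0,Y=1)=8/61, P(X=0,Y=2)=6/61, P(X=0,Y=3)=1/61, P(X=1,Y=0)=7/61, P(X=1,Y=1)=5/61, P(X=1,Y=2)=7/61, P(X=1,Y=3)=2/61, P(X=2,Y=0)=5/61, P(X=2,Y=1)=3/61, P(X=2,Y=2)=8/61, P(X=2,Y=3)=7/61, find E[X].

First find marginal of X:
P(X=0) = 17/61
P(X=1) = 21/61
P(X=2) = 23/61
E[X] = 0 × 17/61 + 1 × 21/61 + 2 × 23/61 = 67/61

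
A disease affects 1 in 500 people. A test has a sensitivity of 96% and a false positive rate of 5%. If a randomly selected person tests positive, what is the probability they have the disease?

Let D = the rare event, + = positive/flagged.
P(D) = 1/500
P(+|D) = 96/100 = 24/25
P(+|D') = 5/100 = 1/20
P(+) = P(+|D)P(D) + P(+|D')P(D')
     = \frac{24}{25} × \frac{1}{500} + \frac{1}{20} × \frac{499}{500}
     = \frac{2591}{50000}
P(D|+) = P(+|D)P(D)/P(+) = \frac{96}{2591}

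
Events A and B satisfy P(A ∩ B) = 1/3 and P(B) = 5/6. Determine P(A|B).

P(A|B) = P(A ∩ B) / P(B)
= (1/3) / (5/6)
= 2/5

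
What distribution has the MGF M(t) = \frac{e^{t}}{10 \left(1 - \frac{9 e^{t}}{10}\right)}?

The MGF M(t) = \frac{e^{t}}{10 \left(1 - \frac{9 e^{t}}{10}\right)} is the standard form for the Geometric distribution.
Comparing with the known MGF formula identifies: Geometric(p=1/10), X = trial number of first success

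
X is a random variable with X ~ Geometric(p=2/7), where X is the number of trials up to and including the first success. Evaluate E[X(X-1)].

E[X(X-1)] = E[X² - X] = E[X²] - E[X]
E[X] = \frac{7}{2}
E[X²] = Var(X) + (E[X])² = \frac{35}{4} + (\frac{7}{2})² = 21
E[X(X-1)] = 21 - \frac{7}{2} = \frac{35}{2}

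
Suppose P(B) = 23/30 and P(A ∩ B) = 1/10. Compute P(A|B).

P(A|B) = P(A ∩ B) / P(B)
= (1/10) / (23/30)
= 3/23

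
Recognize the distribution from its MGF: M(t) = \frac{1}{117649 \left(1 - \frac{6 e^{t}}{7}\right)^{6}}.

The MGF M(t) = \frac{1}{117649 \left(1 - \frac{6 e^{t}}{7}\right)^{6}} is the standard form for the NegativeBinomial distribution.
Comparing with the known MGF formula identifies: NegBin(r=6, p=1/7), X = failures before r-th success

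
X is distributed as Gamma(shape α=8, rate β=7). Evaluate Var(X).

For X ~ Gamma(shape α=8, rate β=7):
Var(X) = \frac{8}{49}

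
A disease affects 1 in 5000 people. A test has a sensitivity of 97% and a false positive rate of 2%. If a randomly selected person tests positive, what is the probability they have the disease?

Let D = the rare event, + = positive/flagged.
P(D) = 1/5000
P(+|D) = 97/100
P(+|D') = 2/100 = 1/50
P(+) = P(+|D)P(D) + P(+|D')P(D')
     = \frac{97}{100} × \frac{1}{5000} + \frac{1}{50} × \frac{4999}{5000}
     = \frac{2019}{100000}
P(D|+) = P(+|D)P(D)/P(+) = \frac{97}{10095}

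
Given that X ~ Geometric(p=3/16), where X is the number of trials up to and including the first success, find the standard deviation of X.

For X ~ Geometric(p=3/16), where X is the number of trials up to and including the first success:
Var(X) = \frac{208}{9}
SD(X) = √(Var(X)) = √(\frac{208}{9}) = \frac{4 \sqrt{13}}{3}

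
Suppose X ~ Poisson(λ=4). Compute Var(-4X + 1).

For X ~ Poisson(λ=4):
Var(X) = 4
Var(-4X + 1) = (-4)² × Var(X) = 16 × 4 = 64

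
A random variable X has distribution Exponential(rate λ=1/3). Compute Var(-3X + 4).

For X ~ Exponential(rate λ=1/3):
Var(X) = 9
Var(-3X + 4) = (-3)² × Var(X) = 9 × 9 = 81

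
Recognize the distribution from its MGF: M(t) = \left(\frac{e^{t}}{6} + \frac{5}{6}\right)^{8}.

The MGF M(t) = \left(\frac{e^{t}}{6} + \frac{5}{6}\right)^{8} is the standard form for the Binomial distribution.
Comparing with the known MGF formula identifies: Binomial(n=8, p=1/6)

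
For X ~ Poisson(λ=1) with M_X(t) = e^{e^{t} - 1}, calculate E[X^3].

To find E[X^3], compute M^(3)(0):
M^(1)(t) = e^{t} e^{e^{t} - 1}
M^(2)(t) = e^{2 t} e^{e^{t} - 1} + e^{t} e^{e^{t} - 1}
M^(3)(t) = e^{3 t} e^{e^{t} - 1} + 3 e^{2 t} e^{e^{t} - 1} + e^{t} e^{e^{t} - 1}
M^(3)(0) = 5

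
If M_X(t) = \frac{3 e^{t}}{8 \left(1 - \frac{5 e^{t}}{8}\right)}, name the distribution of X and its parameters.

The MGF M(t) = \frac{3 e^{t}}{8 \left(1 - \frac{5 e^{t}}{8}\right)} is the standard form for the Geometric distribution.
Comparing with the known MGF formula identifies: Geometric(p=3/8), X = trial number of first success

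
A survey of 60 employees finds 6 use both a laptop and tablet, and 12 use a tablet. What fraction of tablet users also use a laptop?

P(A ∩ B) = 6/60 = 1/10
P(B) = 12/60 = 1/5
P(A|B) = P(A ∩ B) / P(B) = (1/10) / (1/5) = 1/2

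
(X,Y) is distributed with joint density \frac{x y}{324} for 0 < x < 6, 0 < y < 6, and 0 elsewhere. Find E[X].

f_X(x) = ∫_0^6 \frac{x y}{324} dy = \frac{x}{18}
E[X] = ∫_0^6 x × (\frac{x}{18}) dx = 4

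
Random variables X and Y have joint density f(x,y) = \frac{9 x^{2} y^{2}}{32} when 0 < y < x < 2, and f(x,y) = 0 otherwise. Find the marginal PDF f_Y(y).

f_Y(y) = ∫_y^2 \frac{9 x^{2} y^{2}}{32} dx = \frac{3 y^{2} \left(8 - y^{3}\right)}{32}
for 0 < y < 2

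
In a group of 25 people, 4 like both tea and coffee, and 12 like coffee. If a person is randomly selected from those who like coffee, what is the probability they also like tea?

P(A ∩ B) = 4/25
P(B) = 12/25
P(A|B) = P(A ∩ B) / P(B) = (4/25) / (12/25) = 1/3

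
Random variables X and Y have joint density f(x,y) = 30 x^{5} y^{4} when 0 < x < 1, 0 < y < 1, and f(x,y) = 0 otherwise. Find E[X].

E[X] = ∫_0^1 ∫_0^1 x × f(x,y) dy dx
= ∫_0^1 ∫_0^1 x × (30 x^{5} y^{4}) dy dx
= \frac{6}{7}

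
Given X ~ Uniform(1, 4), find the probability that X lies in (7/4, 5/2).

P(7/4 < X < 5/2) = ∫_{7/4}^{5/2} f(x) dx
where f(x) = \frac{1}{3}
= \frac{1}{4}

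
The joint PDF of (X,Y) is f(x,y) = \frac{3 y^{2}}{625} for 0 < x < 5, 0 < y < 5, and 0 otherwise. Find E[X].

f_X(x) = ∫_0^5 \frac{3 y^{2}}{625} dy = \frac{1}{5}
E[X] = ∫_0^5 x × (\frac{1}{5}) dx = \frac{5}{2}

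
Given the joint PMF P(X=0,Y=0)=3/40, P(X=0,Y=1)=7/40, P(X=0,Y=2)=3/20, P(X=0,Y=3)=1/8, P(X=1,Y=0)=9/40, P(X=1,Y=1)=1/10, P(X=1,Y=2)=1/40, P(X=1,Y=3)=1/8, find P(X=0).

P(X=0) = P(X=0,Y=0) + P(X=0,Y=1) + P(X=0,Y=2) + P(X=0,Y=3)
= 3/40 + 7/40 + 3/20 + 1/8
= 21/40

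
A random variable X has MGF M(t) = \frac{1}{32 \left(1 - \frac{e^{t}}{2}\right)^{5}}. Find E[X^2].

To find E[X^2], compute M^(2)(0):
M^(1)(t) = \frac{5 e^{t}}{64 \left(1 - \frac{e^{t}}{2}\right)^{6}}
M^(2)(t) = \frac{5 e^{t}}{64 \left(1 - \frac{e^{t}}{2}\right)^{6}} + \frac{15 e^{2 t}}{64 \left(1 - \frac{e^{t}}{2}\right)^{7}}
M^(2)(0) = 35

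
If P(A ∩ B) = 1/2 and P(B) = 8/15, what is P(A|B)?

P(A|B) = P(A ∩ B) / P(B)
= (1/2) / (8/15)
= 15/16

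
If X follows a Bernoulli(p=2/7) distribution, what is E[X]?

For X ~ Bernoulli(p=2/7), the expected value is:
E[X] = \frac{2}{7}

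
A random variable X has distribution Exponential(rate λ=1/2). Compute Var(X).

For X ~ Exponential(rate λ=1/2):
Var(X) = 4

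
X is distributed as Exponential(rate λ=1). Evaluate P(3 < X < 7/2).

P(3 < X < 7/2) = ∫_{3}^{7/2} f(x) dx
where f(x) = e^{- x}
= - \frac{1}{e^{\frac{7}{2}}} + e^{-3}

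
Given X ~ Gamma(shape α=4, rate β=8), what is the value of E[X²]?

Using the identity E[X²] = Var(X) + (E[X])²:
E[X] = \frac{1}{2}
Var(X) = \frac{1}{16}
E[X²] = \frac{1}{16} + (\frac{1}{2})²
= \frac{5}{16}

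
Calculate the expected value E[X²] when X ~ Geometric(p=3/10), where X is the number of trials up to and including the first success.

Using the identity E[X²] = Var(X) + (E[X])²:
E[X] = \frac{10}{3}
Var(X) = \frac{70}{9}
E[X²] = \frac{70}{9} + (\frac{10}{3})²
= \frac{170}{9}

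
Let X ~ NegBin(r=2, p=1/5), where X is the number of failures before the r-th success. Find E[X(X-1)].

E[X(X-1)] = E[X² - X] = E[X²] - E[X]
E[X] = 8
E[X²] = Var(X) + (E[X])² = 40 + (8)² = 104
E[X(X-1)] = 104 - 8 = 96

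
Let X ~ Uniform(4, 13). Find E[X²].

Using the identity E[X²] = Var(X) + (E[X])²:
E[X] = \frac{17}{2}
Var(X) = \frac{27}{4}
E[X²] = \frac{27}{4} + (\frac{17}{2})²
= 79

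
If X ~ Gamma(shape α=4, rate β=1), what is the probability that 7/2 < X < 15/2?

P(7/2 < X < 15/2) = ∫_{7/2}^{15/2} f(x) dx
where f(x) = \frac{x^{3} e^{- x}}{6}
= \frac{-5133 + 853 e^{4}}{48 e^{\frac{15}{2}}}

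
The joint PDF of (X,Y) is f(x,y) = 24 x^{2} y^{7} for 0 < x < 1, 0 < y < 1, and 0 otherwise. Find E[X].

E[X] = ∫_0^1 ∫_0^1 x × f(x,y) dy dx
= ∫_0^1 ∫_0^1 x × (24 x^{2} y^{7}) dy dx
= \frac{3}{4}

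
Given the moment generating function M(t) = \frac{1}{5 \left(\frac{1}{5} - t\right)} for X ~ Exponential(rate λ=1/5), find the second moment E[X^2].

To find E[X^2], compute M^(2)(0):
M^(1)(t) = \frac{1}{5 \left(\frac{1}{5} - t\right)^{2}}
M^(2)(t) = \frac{2}{5 \left(\frac{1}{5} - t\right)^{3}}
M^(2)(0) = 50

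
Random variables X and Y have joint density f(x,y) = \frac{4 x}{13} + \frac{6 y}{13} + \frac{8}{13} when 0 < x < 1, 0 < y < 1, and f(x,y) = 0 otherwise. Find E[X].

E[X] = ∫_0^1 ∫_0^1 x × f(x,y) dy dx
= ∫_0^1 ∫_0^1 x × (\frac{4 x}{13} + \frac{6 y}{13} + \frac{8}{13}) dy dx
= \frac{41}{78}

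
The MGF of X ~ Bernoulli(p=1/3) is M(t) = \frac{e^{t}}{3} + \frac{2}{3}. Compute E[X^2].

To find E[X^2], compute M^(2)(0):
M^(1)(t) = \frac{e^{t}}{3}
M^(2)(t) = \frac{e^{t}}{3}
M^(2)(0) = \frac{1}{3}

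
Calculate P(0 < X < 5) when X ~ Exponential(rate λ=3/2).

P(0 < X < 5) = ∫_{0}^{5} f(x) dx
where f(x) = \frac{3 e^{- \frac{3 x}{2}}}{2}
= 1 - e^{- \frac{15}{2}}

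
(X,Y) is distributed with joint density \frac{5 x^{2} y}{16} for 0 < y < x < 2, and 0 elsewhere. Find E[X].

f_X(x) = ∫_0^x \frac{5 x^{2} y}{16} dy = \frac{5 x^{4}}{32}
E[X] = ∫_0^2 x × (\frac{5 x^{4}}{32}) dx = \frac{5}{3}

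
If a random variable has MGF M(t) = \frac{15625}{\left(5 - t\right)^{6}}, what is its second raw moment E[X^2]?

To find E[X^2], compute M^(2)(0):
M^(1)(t) = \frac{93750}{\left(5 - t\right)^{7}}
M^(2)(t) = \frac{656250}{\left(5 - t\right)^{8}}
M^(2)(0) = \frac{42}{25}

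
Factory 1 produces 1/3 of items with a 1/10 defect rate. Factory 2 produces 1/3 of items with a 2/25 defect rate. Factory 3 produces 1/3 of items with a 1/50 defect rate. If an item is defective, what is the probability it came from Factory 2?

Using Bayes' theorem:
P(F1) = 1/3, P(D|F1) = 1/10
P(F2) = 1/3, P(D|F2) = 2/25
P(F3) = 1/3, P(D|F3) = 1/50
P(D) = P(D|F1)P(F1) + P(D|F2)P(F2) + P(D|F3)P(F3)
     = \frac{1}{15}
P(F2|D) = P(D|F2)P(F2) / P(D)
= \frac{2}{5}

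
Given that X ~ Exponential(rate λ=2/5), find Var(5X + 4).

For X ~ Exponential(rate λ=2/5):
Var(X) = \frac{25}{4}
Var(5X + 4) = (5)² × Var(X) = 25 × \frac{25}{4} = \frac{625}{4}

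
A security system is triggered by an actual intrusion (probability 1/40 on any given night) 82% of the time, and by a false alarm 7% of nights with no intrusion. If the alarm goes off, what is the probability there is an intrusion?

Let D = the rare event, + = positive/flagged.
P(D) = 1/40
P(+|D) = 82/100 = 41/50
P(+|D') = 7/100
P(+) = P(+|D)P(D) + P(+|D')P(D')
     = \frac{41}{50} × \frac{1}{40} + \frac{7}{100} × \frac{39}{40}
     = \frac{71}{800}
P(D|+) = P(+|D)P(D)/P(+) = \frac{82}{355}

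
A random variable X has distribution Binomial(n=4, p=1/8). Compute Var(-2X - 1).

For X ~ Binomial(n=4, p=1/8):
Var(X) = \frac{7}{16}
Var(-2X - 1) = (-2)² × Var(X) = 4 × \frac{7}{16} = \frac{7}{4}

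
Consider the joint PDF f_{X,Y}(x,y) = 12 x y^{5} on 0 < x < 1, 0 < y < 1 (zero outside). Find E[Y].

E[Y] = ∫_0^1 ∫_0^1 y × f(x,y) dx dy
= \frac{6}{7}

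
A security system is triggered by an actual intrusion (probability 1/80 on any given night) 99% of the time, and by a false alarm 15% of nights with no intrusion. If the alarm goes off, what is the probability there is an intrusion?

Let D = the rare event, + = positive/flagged.
P(D) = 1/80
P(+|D) = 99/100
P(+|D') = 15/100 = 3/20
P(+) = P(+|D)P(D) + P(+|D')P(D')
     = \frac{99}{100} × \frac{1}{80} + \frac{3}{20} × \frac{79}{80}
     = \frac{321}{2000}
P(D|+) = P(+|D)P(D)/P(+) = \frac{33}{428}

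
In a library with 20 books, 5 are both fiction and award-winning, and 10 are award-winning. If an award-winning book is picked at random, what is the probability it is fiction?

P(A ∩ B) = 5/20 = 1/4
P(B) = 10/20 = 1/2
P(A|B) = P(A ∩ B) / P(B) = (1/4) / (1/2) = 1/2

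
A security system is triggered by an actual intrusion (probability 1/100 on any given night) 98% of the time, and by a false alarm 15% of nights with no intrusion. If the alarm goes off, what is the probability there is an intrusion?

Let D = the rare event, + = positive/flagged.
P(D) = 1/100
P(+|D) = 98/100 = 49/50
P(+|D') = 15/100 = 3/20
P(+) = P(+|D)P(D) + P(+|D')P(D')
     = \frac{49}{50} × \frac{1}{100} + \frac{3}{20} × \frac{99}{100}
     = \frac{1583}{10000}
P(D|+) = P(+|D)P(D)/P(+) = \frac{98}{1583}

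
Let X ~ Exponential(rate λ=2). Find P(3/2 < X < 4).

P(3/2 < X < 4) = ∫_{3/2}^{4} f(x) dx
where f(x) = 2 e^{- 2 x}
= - \frac{1 - e^{5}}{e^{8}}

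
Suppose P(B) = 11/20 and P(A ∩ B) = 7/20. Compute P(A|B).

P(A|B) = P(A ∩ B) / P(B)
= (7/20) / (11/20)
= 7/11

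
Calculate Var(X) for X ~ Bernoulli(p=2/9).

For X ~ Bernoulli(p=2/9):
Var(X) = \frac{14}{81}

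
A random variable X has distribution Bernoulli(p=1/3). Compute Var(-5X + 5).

For X ~ Bernoulli(p=1/3):
Var(X) = \frac{2}{9}
Var(-5X + 5) = (-5)² × Var(X) = 25 × \frac{2}{9} = \frac{50}{9}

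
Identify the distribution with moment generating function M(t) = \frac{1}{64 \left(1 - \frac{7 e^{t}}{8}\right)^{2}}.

The MGF M(t) = \frac{1}{64 \left(1 - \frac{7 e^{t}}{8}\right)^{2}} is the standard form for the NegativeBinomial distribution.
Comparing with the known MGF formula identifies: NegBin(r=2, p=1/8), X = failures before r-th success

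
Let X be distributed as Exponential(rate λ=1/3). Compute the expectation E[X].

For X ~ Exponential(rate λ=1/3), the expected value is:
E[X] = 3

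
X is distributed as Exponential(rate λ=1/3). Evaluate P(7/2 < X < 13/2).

P(7/2 < X < 13/2) = ∫_{7/2}^{13/2} f(x) dx
where f(x) = \frac{e^{- \frac{x}{3}}}{3}
= - \frac{1 - e}{e^{\frac{13}{6}}}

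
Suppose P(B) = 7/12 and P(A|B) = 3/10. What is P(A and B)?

By definition, P(A|B) = P(A ∩ B) / P(B)
So P(A ∩ B) = P(A|B) × P(B)
= 3/10 × 7/12
= 7/40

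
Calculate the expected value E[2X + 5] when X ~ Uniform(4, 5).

For X ~ Uniform(4, 5):
E[X] = \frac{9}{2}
E[2X + 5] = 2 × E[X] + 5 = 14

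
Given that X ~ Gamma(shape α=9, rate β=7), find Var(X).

For X ~ Gamma(shape α=9, rate β=7):
Var(X) = \frac{9}{49}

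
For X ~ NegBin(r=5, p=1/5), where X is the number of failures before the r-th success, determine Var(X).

For X ~ NegBin(r=5, p=1/5), where X is the number of failures before the r-th success:
Var(X) = 100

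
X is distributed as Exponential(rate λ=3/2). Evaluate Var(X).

For X ~ Exponential(rate λ=3/2):
Var(X) = \frac{4}{9}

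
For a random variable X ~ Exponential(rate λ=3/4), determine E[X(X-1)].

E[X(X-1)] = E[X² - X] = E[X²] - E[X]
E[X] = \frac{4}{3}
E[X²] = Var(X) + (E[X])² = \frac{16}{9} + (\frac{4}{3})² = \frac{32}{9}
E[X(X-1)] = \frac{32}{9} - \frac{4}{3} = \frac{20}{9}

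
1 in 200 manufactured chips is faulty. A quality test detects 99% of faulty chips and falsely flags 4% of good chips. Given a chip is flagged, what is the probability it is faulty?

Let D = the rare event, + = positive/flagged.
P(D) = 1/200
P(+|D) = 99/100
P(+|D') = 4/100 = 1/25
P(+) = P(+|D)P(D) + P(+|D')P(D')
     = \frac{99}{100} × \frac{1}{200} + \frac{1}{25} × \frac{199}{200}
     = \frac{179}{4000}
P(D|+) = P(+|D)P(D)/P(+) = \frac{99}{895}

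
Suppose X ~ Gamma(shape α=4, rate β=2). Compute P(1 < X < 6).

P(1 < X < 6) = ∫_{1}^{6} f(x) dx
where f(x) = \frac{8 x^{3} e^{- 2 x}}{3}
= \frac{-1119 + 19 e^{10}}{3 e^{12}}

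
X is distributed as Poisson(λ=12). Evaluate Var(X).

For X ~ Poisson(λ=12):
Var(X) = 12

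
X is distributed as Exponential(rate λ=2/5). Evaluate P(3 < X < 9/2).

P(3 < X < 9/2) = ∫_{3}^{9/2} f(x) dx
where f(x) = \frac{2 e^{- \frac{2 x}{5}}}{5}
= - \frac{1 - e^{\frac{3}{5}}}{e^{\frac{9}{5}}}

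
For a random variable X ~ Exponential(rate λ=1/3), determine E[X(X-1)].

E[X(X-1)] = E[X² - X] = E[X²] - E[X]
E[X] = 3
E[X²] = Var(X) + (E[X])² = 9 + (3)² = 18
E[X(X-1)] = 18 - 3 = 15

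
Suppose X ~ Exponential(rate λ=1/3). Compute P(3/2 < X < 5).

P(3/2 < X < 5) = ∫_{3/2}^{5} f(x) dx
where f(x) = \frac{e^{- \frac{x}{3}}}{3}
= - \frac{1}{e^{\frac{5}{3}}} + e^{- \frac{1}{2}}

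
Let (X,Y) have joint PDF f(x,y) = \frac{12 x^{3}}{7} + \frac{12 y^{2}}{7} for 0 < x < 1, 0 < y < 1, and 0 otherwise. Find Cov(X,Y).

E[XY] = ∫∫ xy × f(x,y) dx dy = \frac{27}{70}
E[X] = \frac{22}{35}
E[Y] = \frac{9}{14}
Cov(X,Y) = E[XY] - E[X]E[Y] = - \frac{9}{490}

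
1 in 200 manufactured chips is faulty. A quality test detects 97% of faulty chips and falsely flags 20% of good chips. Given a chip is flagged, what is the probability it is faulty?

Let D = the rare event, + = positive/flagged.
P(D) = 1/200
P(+|D) = 97/100
P(+|D') = 20/100 = 1/5
P(+) = P(+|D)P(D) + P(+|D')P(D')
     = \frac{97}{100} × \frac{1}{200} + \frac{1}{5} × \frac{199}{200}
     = \frac{4077}{20000}
P(D|+) = P(+|D)P(D)/P(+) = \frac{97}{4077}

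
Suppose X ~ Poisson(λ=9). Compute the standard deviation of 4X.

For X ~ Poisson(λ=9):
Var(X) = 9
SD(X) = √(Var(X)) = √(9) = 3
SD(4X) = |4| × SD(X) = 4 × 3 = 12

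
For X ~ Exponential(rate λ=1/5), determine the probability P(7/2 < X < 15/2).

P(7/2 < X < 15/2) = ∫_{7/2}^{15/2} f(x) dx
where f(x) = \frac{e^{- \frac{x}{5}}}{5}
= - \frac{1}{e^{\frac{3}{2}}} + e^{- \frac{7}{10}}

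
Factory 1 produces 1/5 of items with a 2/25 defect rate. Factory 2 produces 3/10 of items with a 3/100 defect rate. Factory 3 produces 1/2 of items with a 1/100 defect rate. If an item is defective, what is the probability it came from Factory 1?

Using Bayes' theorem:
P(F1) = 1/5, P(D|F1) = 2/25
P(F2) = 3/10, P(D|F2) = 3/100
P(F3) = 1/2, P(D|F3) = 1/100
P(D) = P(D|F1)P(F1) + P(D|F2)P(F2) + P(D|F3)P(F3)
     = \frac{3}{100}
P(F1|D) = P(D|F1)P(F1) / P(D)
= \frac{8}{15}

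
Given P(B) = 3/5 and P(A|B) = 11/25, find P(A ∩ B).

By definition, P(A|B) = P(A ∩ B) / P(B)
So P(A ∩ B) = P(A|B) × P(B)
= 11/25 × 3/5
= 33/125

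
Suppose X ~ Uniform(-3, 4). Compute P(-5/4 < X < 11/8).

P(-5/4 < X < 11/8) = ∫_{-5/4}^{11/8} f(x) dx
where f(x) = \frac{1}{7}
= \frac{3}{8}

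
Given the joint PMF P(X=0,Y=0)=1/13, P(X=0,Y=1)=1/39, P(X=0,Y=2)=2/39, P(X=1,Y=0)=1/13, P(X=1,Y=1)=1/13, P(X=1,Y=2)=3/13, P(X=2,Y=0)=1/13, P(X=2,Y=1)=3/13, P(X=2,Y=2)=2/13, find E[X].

First find marginal of X:
P(X=0) = 2/13
P(X=1) = 5/13
P(X=2) = 6/13
E[X] = 0 × 2/13 + 1 × 5/13 + 2 × 6/13 = 17/13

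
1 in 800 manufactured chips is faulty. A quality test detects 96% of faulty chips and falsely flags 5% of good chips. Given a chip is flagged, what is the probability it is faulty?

Let D = the rare event, + = positive/flagged.
P(D) = 1/800
P(+|D) = 96/100 = 24/25
P(+|D') = 5/100 = 1/20
P(+) = P(+|D)P(D) + P(+|D')P(D')
     = \frac{24}{25} × \frac{1}{800} + \frac{1}{20} × \frac{799}{800}
     = \frac{4091}{80000}
P(D|+) = P(+|D)P(D)/P(+) = \frac{96}{4091}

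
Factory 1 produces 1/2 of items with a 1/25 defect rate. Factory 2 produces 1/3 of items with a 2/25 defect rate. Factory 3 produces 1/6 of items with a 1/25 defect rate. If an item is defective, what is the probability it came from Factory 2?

Using Bayes' theorem:
P(F1) = 1/2, P(D|F1) = 1/25
P(F2) = 1/3, P(D|F2) = 2/25
P(F3) = 1/6, P(D|F3) = 1/25
P(D) = P(D|F1)P(F1) + P(D|F2)P(F2) + P(D|F3)P(F3)
     = \frac{4}{75}
P(F2|D) = P(D|F2)P(F2) / P(D)
= \frac{1}{2}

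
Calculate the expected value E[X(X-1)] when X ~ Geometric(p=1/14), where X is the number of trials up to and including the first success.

E[X(X-1)] = E[X² - X] = E[X²] - E[X]
E[X] = 14
E[X²] = Var(X) + (E[X])² = 182 + (14)² = 378
E[X(X-1)] = 378 - 14 = 364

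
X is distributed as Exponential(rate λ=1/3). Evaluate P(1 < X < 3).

P(1 < X < 3) = ∫_{1}^{3} f(x) dx
where f(x) = \frac{e^{- \frac{x}{3}}}{3}
= - \frac{1}{e} + e^{- \frac{1}{3}}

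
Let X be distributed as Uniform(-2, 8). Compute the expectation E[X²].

Using the identity E[X²] = Var(X) + (E[X])²:
E[X] = 3
Var(X) = \frac{25}{3}
E[X²] = \frac{25}{3} + (3)²
= \frac{52}{3}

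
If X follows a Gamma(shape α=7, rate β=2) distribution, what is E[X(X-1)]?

E[X(X-1)] = E[X² - X] = E[X²] - E[X]
E[X] = \frac{7}{2}
E[X²] = Var(X) + (E[X])² = \frac{7}{4} + (\frac{7}{2})² = 14
E[X(X-1)] = 14 - \frac{7}{2} = \frac{21}{2}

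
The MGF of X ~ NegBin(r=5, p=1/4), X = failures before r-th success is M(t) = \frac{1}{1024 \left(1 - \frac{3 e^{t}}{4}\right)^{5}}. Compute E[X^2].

To find E[X^2], compute M^(2)(0):
M^(1)(t) = \frac{15 e^{t}}{4096 \left(1 - \frac{3 e^{t}}{4}\right)^{6}}
M^(2)(t) = \frac{15 e^{t}}{4096 \left(1 - \frac{3 e^{t}}{4}\right)^{6}} + \frac{135 e^{2 t}}{8192 \left(1 - \frac{3 e^{t}}{4}\right)^{7}}
M^(2)(0) = 285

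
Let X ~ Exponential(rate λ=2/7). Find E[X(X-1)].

E[X(X-1)] = E[X² - X] = E[X²] - E[X]
E[X] = \frac{7}{2}
E[X²] = Var(X) + (E[X])² = \frac{49}{4} + (\frac{7}{2})² = \frac{49}{2}
E[X(X-1)] = \frac{49}{2} - \frac{7}{2} = 21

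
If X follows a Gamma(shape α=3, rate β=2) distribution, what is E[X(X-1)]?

E[X(X-1)] = E[X² - X] = E[X²] - E[X]
E[X] = \frac{3}{2}
E[X²] = Var(X) + (E[X])² = \frac{3}{4} + (\frac{3}{2})² = 3
E[X(X-1)] = 3 - \frac{3}{2} = \frac{3}{2}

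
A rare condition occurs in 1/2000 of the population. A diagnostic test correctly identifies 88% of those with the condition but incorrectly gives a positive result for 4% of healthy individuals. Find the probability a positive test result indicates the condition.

Let D = the rare event, + = positive/flagged.
P(D) = 1/2000
P(+|D) = 88/100 = 22/25
P(+|D') = 4/100 = 1/25
P(+) = P(+|D)P(D) + P(+|D')P(D')
     = \frac{22}{25} × \frac{1}{2000} + \frac{1}{25} × \frac{1999}{2000}
     = \frac{2021}{50000}
P(D|+) = P(+|D)P(D)/P(+) = \frac{22}{2021}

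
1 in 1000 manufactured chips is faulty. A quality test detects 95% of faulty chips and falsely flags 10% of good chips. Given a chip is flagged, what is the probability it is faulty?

Let D = the rare event, + = positive/flagged.
P(D) = 1/1000
P(+|D) = 95/100 = 19/20
P(+|D') = 10/100 = 1/10
P(+) = P(+|D)P(D) + P(+|D')P(D')
     = \frac{19}{20} × \frac{1}{1000} + \frac{1}{10} × \frac{999}{1000}
     = \frac{2017}{20000}
P(D|+) = P(+|D)P(D)/P(+) = \frac{19}{2017}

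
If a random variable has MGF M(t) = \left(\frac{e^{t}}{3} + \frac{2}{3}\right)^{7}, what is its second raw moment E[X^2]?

To find E[X^2], compute M^(2)(0):
M^(1)(t) = \frac{7 \left(\frac{e^{t}}{3} + \frac{2}{3}\right)^{6} e^{t}}{3}
M^(2)(t) = \frac{7 \left(\frac{e^{t}}{3} + \frac{2}{3}\right)^{6} e^{t}}{3} + \frac{14 \left(\frac{e^{t}}{3} + \frac{2}{3}\right)^{5} e^{2 t}}{3}
M^(2)(0) = 7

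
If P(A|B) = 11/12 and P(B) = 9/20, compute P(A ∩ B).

By definition, P(A|B) = P(A ∩ B) / P(B)
So P(A ∩ B) = P(A|B) × P(B)
= 11/12 × 9/20
= 33/80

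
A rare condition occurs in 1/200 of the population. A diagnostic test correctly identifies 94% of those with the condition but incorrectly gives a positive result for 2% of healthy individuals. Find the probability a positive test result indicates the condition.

Let D = the rare event, + = positive/flagged.
P(D) = 1/200
P(+|D) = 94/100 = 47/50
P(+|D') = 2/100 = 1/50
P(+) = P(+|D)P(D) + P(+|D')P(D')
     = \frac{47}{50} × \frac{1}{200} + \frac{1}{50} × \frac{199}{200}
     = \frac{123}{5000}
P(D|+) = P(+|D)P(D)/P(+) = \frac{47}{246}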